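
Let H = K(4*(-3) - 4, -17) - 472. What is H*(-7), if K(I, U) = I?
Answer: 3416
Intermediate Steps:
H = -488 (H = (4*(-3) - 4) - 472 = (-12 - 4) - 472 = -16 - 472 = -488)
H*(-7) = -488*(-7) = 3416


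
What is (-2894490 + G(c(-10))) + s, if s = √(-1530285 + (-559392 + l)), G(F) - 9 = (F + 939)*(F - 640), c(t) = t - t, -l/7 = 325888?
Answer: -3495441 + I*√4370893 ≈ -3.4954e+6 + 2090.7*I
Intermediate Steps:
l = -2281216 (l = -7*325888 = -2281216)
c(t) = 0
G(F) = 9 + (-640 + F)*(939 + F) (G(F) = 9 + (F + 939)*(F - 640) = 9 + (939 + F)*(-640 + F) = 9 + (-640 + F)*(939 + F))
s = I*√4370893 (s = √(-1530285 + (-559392 - 2281216)) = √(-1530285 - 2840608) = √(-4370893) = I*√4370893 ≈ 2090.7*I)
(-2894490 + G(c(-10))) + s = (-2894490 + (-600951 + 0² + 299*0)) + I*√4370893 = (-2894490 + (-600951 + 0 + 0)) + I*√4370893 = (-2894490 - 600951) + I*√4370893 = -3495441 + I*√4370893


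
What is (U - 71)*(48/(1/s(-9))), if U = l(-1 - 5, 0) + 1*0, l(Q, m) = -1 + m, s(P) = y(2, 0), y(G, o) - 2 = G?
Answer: -13824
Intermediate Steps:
y(G, o) = 2 + G
s(P) = 4 (s(P) = 2 + 2 = 4)
U = -1 (U = (-1 + 0) + 1*0 = -1 + 0 = -1)
(U - 71)*(48/(1/s(-9))) = (-1 - 71)*(48/(1/4)) = -3456/¼ = -3456*4 = -72*192 = -13824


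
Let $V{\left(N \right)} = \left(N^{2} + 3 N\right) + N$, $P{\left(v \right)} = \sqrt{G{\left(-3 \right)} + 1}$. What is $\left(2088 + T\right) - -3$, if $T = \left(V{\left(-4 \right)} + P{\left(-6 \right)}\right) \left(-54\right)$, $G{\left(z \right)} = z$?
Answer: $2091 - 54 i \sqrt{2} \approx 2091.0 - 76.368 i$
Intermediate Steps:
$P{\left(v \right)} = i \sqrt{2}$ ($P{\left(v \right)} = \sqrt{-3 + 1} = \sqrt{-2} = i \sqrt{2}$)
$V{\left(N \right)} = N^{2} + 4 N$
$T = - 54 i \sqrt{2}$ ($T = \left(- 4 \left(4 - 4\right) + i \sqrt{2}\right) \left(-54\right) = \left(\left(-4\right) 0 + i \sqrt{2}\right) \left(-54\right) = \left(0 + i \sqrt{2}\right) \left(-54\right) = i \sqrt{2} \left(-54\right) = - 54 i \sqrt{2} \approx - 76.368 i$)
$\left(2088 + T\right) - -3 = \left(2088 - 54 i \sqrt{2}\right) - -3 = \left(2088 - 54 i \sqrt{2}\right) + 3 = 2091 - 54 i \sqrt{2}$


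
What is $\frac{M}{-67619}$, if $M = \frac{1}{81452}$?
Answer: $- \frac{1}{5507702788} \approx -1.8156 \cdot 10^{-10}$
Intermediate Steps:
$M = \frac{1}{81452} \approx 1.2277 \cdot 10^{-5}$
$\frac{M}{-67619} = \frac{1}{81452 \left(-67619\right)} = \frac{1}{81452} \left(- \frac{1}{67619}\right) = - \frac{1}{5507702788}$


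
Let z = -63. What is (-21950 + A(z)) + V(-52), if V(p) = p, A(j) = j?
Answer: -22065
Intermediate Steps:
(-21950 + A(z)) + V(-52) = (-21950 - 63) - 52 = -22013 - 52 = -22065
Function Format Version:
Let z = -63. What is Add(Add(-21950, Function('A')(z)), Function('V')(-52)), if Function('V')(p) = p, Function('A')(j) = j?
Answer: -22065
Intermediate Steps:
Add(Add(-21950, Function('A')(z)), Function('V')(-52)) = Add(Add(-21950, -63), -52) = Add(-22013, -52) = -22065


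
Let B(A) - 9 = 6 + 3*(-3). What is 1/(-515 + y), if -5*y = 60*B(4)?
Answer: -1/587 ≈ -0.0017036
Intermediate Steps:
B(A) = 6 (B(A) = 9 + (6 + 3*(-3)) = 9 + (6 - 9) = 9 - 3 = 6)
y = -72 (y = -12*6 = -1/5*360 = -72)
1/(-515 + y) = 1/(-515 - 72) = 1/(-587) = -1/587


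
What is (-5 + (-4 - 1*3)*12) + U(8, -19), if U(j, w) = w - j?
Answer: -116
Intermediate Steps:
(-5 + (-4 - 1*3)*12) + U(8, -19) = (-5 + (-4 - 1*3)*12) + (-19 - 1*8) = (-5 + (-4 - 3)*12) + (-19 - 8) = (-5 - 7*12) - 27 = (-5 - 84) - 27 = -89 - 27 = -116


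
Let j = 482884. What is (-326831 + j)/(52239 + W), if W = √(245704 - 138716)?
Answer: 8152052667/2728806133 - 312106*√26747/2728806133 ≈ 2.9687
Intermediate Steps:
W = 2*√26747 (W = √106988 = 2*√26747 ≈ 327.09)
(-326831 + j)/(52239 + W) = (-326831 + 482884)/(52239 + 2*√26747) = 156053/(52239 + 2*√26747)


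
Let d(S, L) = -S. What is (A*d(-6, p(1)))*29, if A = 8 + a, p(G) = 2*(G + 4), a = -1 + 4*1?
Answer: 1914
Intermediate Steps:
a = 3 (a = -1 + 4 = 3)
p(G) = 8 + 2*G (p(G) = 2*(4 + G) = 8 + 2*G)
A = 11 (A = 8 + 3 = 11)
(A*d(-6, p(1)))*29 = (11*(-1*(-6)))*29 = (11*6)*29 = 66*29 = 1914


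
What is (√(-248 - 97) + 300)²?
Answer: (300 + I*√345)² ≈ 89655.0 + 11145.0*I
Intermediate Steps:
(√(-248 - 97) + 300)² = (√(-345) + 300)² = (I*√345 + 300)² = (300 + I*√345)²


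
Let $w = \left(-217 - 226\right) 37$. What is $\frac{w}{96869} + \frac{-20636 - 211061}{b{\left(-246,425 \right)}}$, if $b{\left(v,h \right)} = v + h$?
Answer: $- \frac{22447190682}{17339551} \approx -1294.6$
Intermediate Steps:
$b{\left(v,h \right)} = h + v$
$w = -16391$ ($w = \left(-443\right) 37 = -16391$)
$\frac{w}{96869} + \frac{-20636 - 211061}{b{\left(-246,425 \right)}} = - \frac{16391}{96869} + \frac{-20636 - 211061}{425 - 246} = \left(-16391\right) \frac{1}{96869} - \frac{231697}{179} = - \frac{16391}{96869} - \frac{231697}{179} = - \frac{22447190682}{17339551}$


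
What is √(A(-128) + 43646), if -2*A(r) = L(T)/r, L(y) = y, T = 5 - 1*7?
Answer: 3*√1241486/16 ≈ 208.92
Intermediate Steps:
T = -2 (T = 5 - 7 = -2)
A(r) = 1/r (A(r) = -(-1)/r = 1/r)
√(A(-128) + 43646) = √(1/(-128) + 43646) = √(-1/128 + 43646) = √(5586687/128) = 3*√1241486/16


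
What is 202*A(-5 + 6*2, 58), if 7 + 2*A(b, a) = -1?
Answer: -808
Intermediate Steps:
A(b, a) = -4 (A(b, a) = -7/2 + (½)*(-1) = -7/2 - ½ = -4)
202*A(-5 + 6*2, 58) = 202*(-4) = -808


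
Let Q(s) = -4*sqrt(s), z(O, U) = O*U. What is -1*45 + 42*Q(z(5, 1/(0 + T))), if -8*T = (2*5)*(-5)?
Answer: -45 - 336*sqrt(5)/5 ≈ -195.26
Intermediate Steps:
T = 25/4 (T = -2*5*(-5)/8 = -5*(-5)/4 = -1/8*(-50) = 25/4 ≈ 6.2500)
-1*45 + 42*Q(z(5, 1/(0 + T))) = -1*45 + 42*(-4*sqrt(5)/sqrt(0 + 25/4)) = -45 + 42*(-4*2*sqrt(5)/5) = -45 + 42*(-8*sqrt(5)/5) = -45 - 336*sqrt(5)/5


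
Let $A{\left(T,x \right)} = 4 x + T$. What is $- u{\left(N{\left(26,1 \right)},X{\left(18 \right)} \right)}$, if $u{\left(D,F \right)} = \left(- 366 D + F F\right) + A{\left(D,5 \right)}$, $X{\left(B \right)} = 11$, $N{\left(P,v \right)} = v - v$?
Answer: $-141$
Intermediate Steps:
$N{\left(P,v \right)} = 0$
$A{\left(T,x \right)} = T + 4 x$
$u{\left(D,F \right)} = 20 + F^{2} - 365 D$ ($u{\left(D,F \right)} = \left(- 366 D + F F\right) + \left(D + 4 \cdot 5\right) = \left(- 366 D + F^{2}\right) + \left(D + 20\right) = \left(F^{2} - 366 D\right) + \left(20 + D\right) = 20 + F^{2} - 365 D$)
$- u{\left(N{\left(26,1 \right)},X{\left(18 \right)} \right)} = - (20 + 11^{2} - 0) = - (20 + 121 + 0) = \left(-1\right) 141 = -141$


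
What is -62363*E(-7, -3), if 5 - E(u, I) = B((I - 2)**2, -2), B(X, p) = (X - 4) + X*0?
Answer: 997808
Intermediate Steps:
B(X, p) = -4 + X (B(X, p) = (-4 + X) + 0 = -4 + X)
E(u, I) = 9 - (-2 + I)**2 (E(u, I) = 5 - (-4 + (I - 2)**2) = 5 - (-4 + (-2 + I)**2) = 5 + (4 - (-2 + I)**2) = 9 - (-2 + I)**2)
-62363*E(-7, -3) = -62363*(9 - (-2 - 3)**2) = -62363*(9 - 1*(-5)**2) = -62363*(9 - 1*25) = -62363*(9 - 25) = -62363*(-16) = 997808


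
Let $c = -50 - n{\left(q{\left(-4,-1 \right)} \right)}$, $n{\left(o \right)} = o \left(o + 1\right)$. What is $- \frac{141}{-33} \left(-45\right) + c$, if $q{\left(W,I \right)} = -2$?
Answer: $- \frac{2687}{11} \approx -244.27$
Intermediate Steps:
$n{\left(o \right)} = o \left(1 + o\right)$
$c = -52$ ($c = -50 - - 2 \left(1 - 2\right) = -50 - \left(-2\right) \left(-1\right) = -50 - 2 = -52$)
$- \frac{141}{-33} \left(-45\right) + c = - \frac{141}{-33} \left(-45\right) - 52 = \left(-141\right) \left(- \frac{1}{33}\right) \left(-45\right) - 52 = \frac{47}{11} \left(-45\right) - 52 = - \frac{2115}{11} - 52 = - \frac{2687}{11}$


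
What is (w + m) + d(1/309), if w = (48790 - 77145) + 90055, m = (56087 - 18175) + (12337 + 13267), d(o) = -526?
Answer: 124690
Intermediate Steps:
m = 63516 (m = 37912 + 25604 = 63516)
w = 61700 (w = -28355 + 90055 = 61700)
(w + m) + d(1/309) = (61700 + 63516) - 526 = 125216 - 526 = 124690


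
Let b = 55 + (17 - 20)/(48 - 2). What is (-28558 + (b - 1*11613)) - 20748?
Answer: -2799747/46 ≈ -60864.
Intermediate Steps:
b = 2527/46 (b = 55 - 3/46 = 2527/46 ≈ 54.935)
(-28558 + (b - 1*11613)) - 20748 = (-28558 + (2527/46 - 1*11613)) - 20748 = (-28558 + (2527/46 - 11613)) - 20748 = (-28558 - 531671/46) - 20748 = -1845339/46 - 20748 = -2799747/46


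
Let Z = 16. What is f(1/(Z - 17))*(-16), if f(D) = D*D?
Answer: -16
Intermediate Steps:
f(D) = D²
f(1/(Z - 17))*(-16) = (1/(16 - 17))²*(-16) = (1/(-1))²*(-16) = (-1)²*(-16) = 1*(-16) = -16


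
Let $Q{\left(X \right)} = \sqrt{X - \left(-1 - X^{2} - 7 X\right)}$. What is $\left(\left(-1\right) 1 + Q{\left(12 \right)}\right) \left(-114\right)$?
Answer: $114 - 114 \sqrt{241} \approx -1655.8$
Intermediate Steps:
$Q{\left(X \right)} = \sqrt{1 + X^{2} + 8 X}$ ($Q{\left(X \right)} = \sqrt{X + \left(\left(X^{2} + 7 X\right) + 1\right)} = \sqrt{X + \left(1 + X^{2} + 7 X\right)} = \sqrt{1 + X^{2} + 8 X}$)
$\left(\left(-1\right) 1 + Q{\left(12 \right)}\right) \left(-114\right) = \left(\left(-1\right) 1 + \sqrt{1 + 12^{2} + 8 \cdot 12}\right) \left(-114\right) = \left(-1 + \sqrt{1 + 144 + 96}\right) \left(-114\right) = \left(-1 + \sqrt{241}\right) \left(-114\right) = 114 - 114 \sqrt{241}$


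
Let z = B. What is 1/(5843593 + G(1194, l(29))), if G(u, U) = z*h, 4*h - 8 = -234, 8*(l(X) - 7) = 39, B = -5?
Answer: 2/11687751 ≈ 1.7112e-7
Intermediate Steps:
l(X) = 95/8 (l(X) = 7 + (1/8)*39 = 7 + 39/8 = 95/8)
z = -5
h = -113/2 (h = 2 + (1/4)*(-234) = 2 - 117/2 = -113/2 ≈ -56.500)
G(u, U) = 565/2 (G(u, U) = -5*(-113/2) = 565/2)
1/(5843593 + G(1194, l(29))) = 1/(5843593 + 565/2) = 1/(11687751/2) = 2/11687751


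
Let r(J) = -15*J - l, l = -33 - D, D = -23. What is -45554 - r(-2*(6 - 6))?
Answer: -45564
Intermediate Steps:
l = -10 (l = -33 - 1*(-23) = -33 + 23 = -10)
r(J) = 10 - 15*J (r(J) = -15*J - 1*(-10) = -15*J + 10 = 10 - 15*J)
-45554 - r(-2*(6 - 6)) = -45554 - (10 - (-30)*(6 - 6)) = -45554 - (10 - (-30)*0) = -45554 - (10 - 15*0) = -45554 - (10 + 0) = -45554 - 1*10 = -45554 - 10 = -45564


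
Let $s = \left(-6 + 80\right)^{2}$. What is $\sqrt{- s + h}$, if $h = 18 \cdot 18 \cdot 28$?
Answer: $2 \sqrt{899} \approx 59.967$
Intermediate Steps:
$s = 5476$ ($s = 74^{2} = 5476$)
$h = 9072$ ($h = 324 \cdot 28 = 9072$)
$\sqrt{- s + h} = \sqrt{\left(-1\right) 5476 + 9072} = \sqrt{-5476 + 9072} = \sqrt{3596} = 2 \sqrt{899}$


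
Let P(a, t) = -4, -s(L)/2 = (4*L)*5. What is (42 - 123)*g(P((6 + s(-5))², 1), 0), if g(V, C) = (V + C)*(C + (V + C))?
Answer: -1296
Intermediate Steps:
s(L) = -40*L (s(L) = -2*4*L*5 = -40*L)
g(V, C) = (C + V)*(V + 2*C) (g(V, C) = (C + V)*(C + (C + V)) = (C + V)*(V + 2*C))
(42 - 123)*g(P((6 + s(-5))², 1), 0) = (42 - 123)*((-4)² + 2*0² + 3*0*(-4)) = -81*(16 + 2*0 + 0) = -81*(16 + 0 + 0) = -81*16 = -1296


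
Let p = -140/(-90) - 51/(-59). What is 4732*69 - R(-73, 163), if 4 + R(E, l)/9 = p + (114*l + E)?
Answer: 9436532/59 ≈ 1.5994e+5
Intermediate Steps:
p = 1285/531 (p = -140*(-1/90) - 51*(-1/59) = 14/9 + 51/59 = 1285/531 ≈ 2.4200)
R(E, l) = -839/59 + 9*E + 1026*l (R(E, l) = -36 + 9*(1285/531 + (114*l + E)) = -36 + 9*(1285/531 + (E + 114*l)) = -36 + 9*(1285/531 + E + 114*l) = -36 + (1285/59 + 9*E + 1026*l) = -839/59 + 9*E + 1026*l)
4732*69 - R(-73, 163) = 4732*69 - (-839/59 + 9*(-73) + 1026*163) = 326508 - (-839/59 - 657 + 167238) = 326508 - 1*9827440/59 = 326508 - 9827440/59 = 9436532/59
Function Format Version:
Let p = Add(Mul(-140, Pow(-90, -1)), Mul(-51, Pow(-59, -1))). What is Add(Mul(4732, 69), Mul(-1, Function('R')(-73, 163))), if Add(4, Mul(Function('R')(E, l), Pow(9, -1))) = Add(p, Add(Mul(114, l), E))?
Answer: Rational(9436532, 59) ≈ 1.5994e+5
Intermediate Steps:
p = Rational(1285, 531) (p = Add(Mul(-140, Rational(-1, 90)), Mul(-51, Rational(-1, 59))) = Add(Rational(14, 9), Rational(51, 59)) = Rational(1285, 531) ≈ 2.4200)
Function('R')(E, l) = Add(Rational(-839, 59), Mul(9, E), Mul(1026, l)) (Function('R')(E, l) = Add(-36, Mul(9, Add(Rational(1285, 531), Add(Mul(114, l), E)))) = Add(-36, Mul(9, Add(Rational(1285, 531), Add(E, Mul(114, l))))) = Add(-36, Mul(9, Add(Rational(1285, 531), E, Mul(114, l)))) = Add(-36, Add(Rational(1285, 59), Mul(9, E), Mul(1026, l))) = Add(Rational(-839, 59), Mul(9, E), Mul(1026, l)))
Add(Mul(4732, 69), Mul(-1, Function('R')(-73, 163))) = Add(Mul(4732, 69), Mul(-1, Add(Rational(-839, 59), Mul(9, -73), Mul(1026, 163)))) = Add(326508, Mul(-1, Add(Rational(-839, 59), -657, 167238))) = Add(326508, Mul(-1, Rational(9827440, 59))) = Add(326508, Rational(-9827440, 59)) = Rational(9436532, 59)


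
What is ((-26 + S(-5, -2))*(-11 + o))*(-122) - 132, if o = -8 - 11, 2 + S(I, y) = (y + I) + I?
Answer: -146532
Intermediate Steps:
S(I, y) = -2 + y + 2*I (S(I, y) = -2 + ((y + I) + I) = -2 + ((I + y) + I) = -2 + (y + 2*I) = -2 + y + 2*I)
o = -19
((-26 + S(-5, -2))*(-11 + o))*(-122) - 132 = ((-26 + (-2 - 2 + 2*(-5)))*(-11 - 19))*(-122) - 132 = ((-26 + (-2 - 2 - 10))*(-30))*(-122) - 132 = ((-26 - 14)*(-30))*(-122) - 132 = -40*(-30)*(-122) - 132 = 1200*(-122) - 132 = -146400 - 132 = -146532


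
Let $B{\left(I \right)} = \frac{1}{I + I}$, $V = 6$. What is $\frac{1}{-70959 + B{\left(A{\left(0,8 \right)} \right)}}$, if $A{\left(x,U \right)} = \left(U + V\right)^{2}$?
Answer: $- \frac{392}{27815927} \approx -1.4093 \cdot 10^{-5}$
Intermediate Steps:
$A{\left(x,U \right)} = \left(6 + U\right)^{2}$ ($A{\left(x,U \right)} = \left(U + 6\right)^{2} = \left(6 + U\right)^{2}$)
$B{\left(I \right)} = \frac{1}{2 I}$
$\frac{1}{-70959 + B{\left(A{\left(0,8 \right)} \right)}} = \frac{1}{-70959 + \frac{1}{2 \left(6 + 8\right)^{2}}} = \frac{1}{-70959 + \frac{1}{2 \cdot 14^{2}}} = \frac{1}{-70959 + \frac{1}{2 \cdot 196}} = \frac{1}{-70959 + \frac{1}{2} \cdot \frac{1}{196}} = \frac{1}{-70959 + \frac{1}{392}} = \frac{1}{- \frac{27815927}{392}} = - \frac{392}{27815927}$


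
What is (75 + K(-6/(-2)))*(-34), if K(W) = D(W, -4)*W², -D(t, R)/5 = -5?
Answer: -10200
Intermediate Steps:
D(t, R) = 25 (D(t, R) = -5*(-5) = 25)
K(W) = 25*W²
(75 + K(-6/(-2)))*(-34) = (75 + 25*(-6/(-2))²)*(-34) = (75 + 25*(-6*(-½))²)*(-34) = (75 + 25*3²)*(-34) = (75 + 25*9)*(-34) = (75 + 225)*(-34) = 300*(-34) = -10200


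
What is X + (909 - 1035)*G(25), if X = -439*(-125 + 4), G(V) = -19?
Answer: 55513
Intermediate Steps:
X = 53119 (X = -439*(-121) = 53119)
X + (909 - 1035)*G(25) = 53119 + (909 - 1035)*(-19) = 53119 - 126*(-19) = 53119 + 2394 = 55513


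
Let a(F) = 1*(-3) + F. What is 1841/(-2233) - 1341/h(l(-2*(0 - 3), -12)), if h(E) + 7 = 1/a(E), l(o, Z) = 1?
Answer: 283871/1595 ≈ 177.98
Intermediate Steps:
a(F) = -3 + F
h(E) = -7 + 1/(-3 + E)
1841/(-2233) - 1341/h(l(-2*(0 - 3), -12)) = 1841/(-2233) - 1341*(-3 + 1)/(22 - 7*1) = 1841*(-1/2233) - 1341*(-2/(22 - 7)) = -263/319 - 1341/((-1/2*15)) = -263/319 - 1341/(-15/2) = -263/319 - 1341*(-2/15) = -263/319 + 894/5 = 283871/1595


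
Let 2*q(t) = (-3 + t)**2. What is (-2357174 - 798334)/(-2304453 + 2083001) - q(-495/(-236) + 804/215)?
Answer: 2914808633835237/285069357557600 ≈ 10.225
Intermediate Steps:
q(t) = (-3 + t)**2/2
(-2357174 - 798334)/(-2304453 + 2083001) - q(-495/(-236) + 804/215) = (-2357174 - 798334)/(-2304453 + 2083001) - (-3 + (-495/(-236) + 804/215))**2/2 = -3155508/(-221452) - (-3 + (-495*(-1/236) + 804*(1/215)))**2/2 = -3155508*(-1/221452) - (-3 + (495/236 + 804/215))**2/2 = 788877/55363 - (-3 + 296169/50740)**2/2 = 788877/55363 - (143949/50740)**2/2 = 788877/55363 - 20721314601/(2*2574547600) = 788877/55363 - 1*20721314601/5149095200 = 788877/55363 - 20721314601/5149095200 = 2914808633835237/285069357557600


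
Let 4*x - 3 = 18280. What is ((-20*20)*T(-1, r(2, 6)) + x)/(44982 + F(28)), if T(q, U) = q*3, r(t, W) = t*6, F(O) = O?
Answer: 23083/180040 ≈ 0.12821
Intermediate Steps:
x = 18283/4 (x = ¾ + (¼)*18280 = ¾ + 4570 = 18283/4 ≈ 4570.8)
r(t, W) = 6*t
T(q, U) = 3*q
((-20*20)*T(-1, r(2, 6)) + x)/(44982 + F(28)) = ((-20*20)*(3*(-1)) + 18283/4)/(44982 + 28) = (-400*(-3) + 18283/4)/45010 = (1200 + 18283/4)*(1/45010) = (23083/4)*(1/45010) = 23083/180040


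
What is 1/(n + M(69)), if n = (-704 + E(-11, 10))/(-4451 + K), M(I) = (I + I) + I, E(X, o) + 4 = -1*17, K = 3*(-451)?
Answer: 5804/1202153 ≈ 0.0048280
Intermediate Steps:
K = -1353
E(X, o) = -21 (E(X, o) = -4 - 1*17 = -4 - 17 = -21)
M(I) = 3*I (M(I) = 2*I + I = 3*I)
n = 725/5804 (n = (-704 - 21)/(-4451 - 1353) = -725/(-5804) = -725*(-1/5804) = 725/5804 ≈ 0.12491)
1/(n + M(69)) = 1/(725/5804 + 3*69) = 1/(725/5804 + 207) = 1/(1202153/5804) = 5804/1202153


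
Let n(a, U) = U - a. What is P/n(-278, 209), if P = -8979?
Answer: -8979/487 ≈ -18.437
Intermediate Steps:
P/n(-278, 209) = -8979/(209 - 1*(-278)) = -8979/(209 + 278) = -8979/487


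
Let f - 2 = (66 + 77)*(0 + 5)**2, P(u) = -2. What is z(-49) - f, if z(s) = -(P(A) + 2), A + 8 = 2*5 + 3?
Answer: -3577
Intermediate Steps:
A = 5 (A = -8 + (2*5 + 3) = -8 + (10 + 3) = -8 + 13 = 5)
f = 3577 (f = 2 + (66 + 77)*(0 + 5)**2 = 2 + 143*5**2 = 2 + 143*25 = 2 + 3575 = 3577)
z(s) = 0 (z(s) = -(-2 + 2) = -1*0 = 0)
z(-49) - f = 0 - 1*3577 = 0 - 3577 = -3577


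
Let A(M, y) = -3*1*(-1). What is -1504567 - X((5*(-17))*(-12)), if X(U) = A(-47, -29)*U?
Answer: -1507627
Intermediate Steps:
A(M, y) = 3 (A(M, y) = -3*(-1) = 3)
X(U) = 3*U
-1504567 - X((5*(-17))*(-12)) = -1504567 - 3*(5*(-17))*(-12) = -1504567 - 3*(-85*(-12)) = -1504567 - 3*1020 = -1504567 - 1*3060 = -1504567 - 3060 = -1507627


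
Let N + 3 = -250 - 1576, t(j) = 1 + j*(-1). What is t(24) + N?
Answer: -1852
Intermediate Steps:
t(j) = 1 - j
N = -1829 (N = -3 + (-250 - 1576) = -3 - 1826 = -1829)
t(24) + N = (1 - 1*24) - 1829 = (1 - 24) - 1829 = -23 - 1829 = -1852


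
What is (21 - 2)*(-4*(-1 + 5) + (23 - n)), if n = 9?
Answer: -38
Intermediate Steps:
(21 - 2)*(-4*(-1 + 5) + (23 - n)) = (21 - 2)*(-4*(-1 + 5) + (23 - 1*9)) = 19*(-4*4 + (23 - 9)) = 19*(-16 + 14) = 19*(-2) = -38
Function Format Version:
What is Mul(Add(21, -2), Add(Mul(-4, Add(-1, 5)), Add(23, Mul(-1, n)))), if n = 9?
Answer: -38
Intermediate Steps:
Mul(Add(21, -2), Add(Mul(-4, Add(-1, 5)), Add(23, Mul(-1, n)))) = Mul(Add(21, -2), Add(Mul(-4, Add(-1, 5)), Add(23, Mul(-1, 9)))) = Mul(19, Add(Mul(-4, 4), Add(23, -9))) = Mul(19, Add(-16, 14)) = Mul(19, -2) = -38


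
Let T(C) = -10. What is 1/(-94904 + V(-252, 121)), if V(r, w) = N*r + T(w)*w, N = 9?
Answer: -1/98382 ≈ -1.0164e-5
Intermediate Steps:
V(r, w) = -10*w + 9*r (V(r, w) = 9*r - 10*w = -10*w + 9*r)
1/(-94904 + V(-252, 121)) = 1/(-94904 + (-10*121 + 9*(-252))) = 1/(-94904 + (-1210 - 2268)) = 1/(-94904 - 3478) = 1/(-98382) = -1/98382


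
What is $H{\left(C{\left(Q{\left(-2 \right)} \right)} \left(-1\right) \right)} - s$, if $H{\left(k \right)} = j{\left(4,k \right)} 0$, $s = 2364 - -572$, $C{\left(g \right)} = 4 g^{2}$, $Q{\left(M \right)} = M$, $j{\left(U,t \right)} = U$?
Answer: $-2936$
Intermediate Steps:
$s = 2936$ ($s = 2364 + 572 = 2936$)
$H{\left(k \right)} = 0$ ($H{\left(k \right)} = 4 \cdot 0 = 0$)
$H{\left(C{\left(Q{\left(-2 \right)} \right)} \left(-1\right) \right)} - s = 0 - 2936 = -2936$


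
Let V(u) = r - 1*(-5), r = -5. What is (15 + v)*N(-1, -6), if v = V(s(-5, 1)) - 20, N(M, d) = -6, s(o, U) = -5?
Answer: 30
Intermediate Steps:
V(u) = 0 (V(u) = -5 - 1*(-5) = -5 + 5 = 0)
v = -20 (v = 0 - 20 = -20)
(15 + v)*N(-1, -6) = (15 - 20)*(-6) = -5*(-6) = 30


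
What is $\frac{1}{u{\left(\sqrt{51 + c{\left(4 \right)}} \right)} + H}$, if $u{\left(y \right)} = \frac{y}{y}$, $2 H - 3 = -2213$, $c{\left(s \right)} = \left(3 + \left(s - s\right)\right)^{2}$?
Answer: $- \frac{1}{1104} \approx -0.0009058$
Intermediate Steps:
$c{\left(s \right)} = 9$ ($c{\left(s \right)} = \left(3 + 0\right)^{2} = 3^{2} = 9$)
$H = -1105$ ($H = \frac{3}{2} + \frac{1}{2} \left(-2213\right) = \frac{3}{2} - \frac{2213}{2} = -1105$)
$u{\left(y \right)} = 1$
$\frac{1}{u{\left(\sqrt{51 + c{\left(4 \right)}} \right)} + H} = \frac{1}{1 - 1105} = \frac{1}{-1104} = - \frac{1}{1104}$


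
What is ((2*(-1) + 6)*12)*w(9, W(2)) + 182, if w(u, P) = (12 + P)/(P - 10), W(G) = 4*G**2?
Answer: 406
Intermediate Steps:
w(u, P) = (12 + P)/(-10 + P)
((2*(-1) + 6)*12)*w(9, W(2)) + 182 = ((2*(-1) + 6)*12)*((12 + 4*2**2)/(-10 + 4*2**2)) + 182 = ((-2 + 6)*12)*((12 + 4*4)/(-10 + 4*4)) + 182 = (4*12)*((12 + 16)/(-10 + 16)) + 182 = 48*(28/6) + 182 = 48*((1/6)*28) + 182 = 48*(14/3) + 182 = 224 + 182 = 406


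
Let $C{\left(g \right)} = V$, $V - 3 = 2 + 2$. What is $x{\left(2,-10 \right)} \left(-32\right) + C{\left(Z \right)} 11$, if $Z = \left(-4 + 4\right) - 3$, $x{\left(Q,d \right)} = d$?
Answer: $397$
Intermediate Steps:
$Z = -3$ ($Z = 0 - 3 = -3$)
$V = 7$ ($V = 3 + \left(2 + 2\right) = 3 + 4 = 7$)
$C{\left(g \right)} = 7$
$x{\left(2,-10 \right)} \left(-32\right) + C{\left(Z \right)} 11 = \left(-10\right) \left(-32\right) + 7 \cdot 11 = 320 + 77 = 397$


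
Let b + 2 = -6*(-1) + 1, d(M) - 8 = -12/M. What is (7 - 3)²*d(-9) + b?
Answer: 463/3 ≈ 154.33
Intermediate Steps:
d(M) = 8 - 12/M
b = 5 (b = -2 + (-6*(-1) + 1) = -2 + (6 + 1) = -2 + 7 = 5)
(7 - 3)²*d(-9) + b = (7 - 3)²*(8 - 12/(-9)) + 5 = 4²*(8 - 12*(-⅑)) + 5 = 16*(8 + 4/3) + 5 = 16*(28/3) + 5 = 448/3 + 5 = 463/3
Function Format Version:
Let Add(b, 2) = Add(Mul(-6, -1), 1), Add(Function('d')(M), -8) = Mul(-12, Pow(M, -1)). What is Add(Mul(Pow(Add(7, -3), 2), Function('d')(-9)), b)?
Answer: Rational(463, 3) ≈ 154.33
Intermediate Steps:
Function('d')(M) = Add(8, Mul(-12, Pow(M, -1)))
b = 5 (b = Add(-2, Add(Mul(-6, -1), 1)) = Add(-2, Add(6, 1)) = Add(-2, 7) = 5)
Add(Mul(Pow(Add(7, -3), 2), Function('d')(-9)), b) = Add(Mul(Pow(Add(7, -3), 2), Add(8, Mul(-12, Pow(-9, -1)))), 5) = Add(Mul(Pow(4, 2), Add(8, Mul(-12, Rational(-1, 9)))), 5) = Add(Mul(16, Add(8, Rational(4, 3))), 5) = Add(Mul(16, Rational(28, 3)), 5) = Add(Rational(448, 3), 5) = Rational(463, 3)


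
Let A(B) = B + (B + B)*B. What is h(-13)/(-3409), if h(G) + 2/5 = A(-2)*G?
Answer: 56/2435 ≈ 0.022998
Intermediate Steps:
A(B) = B + 2*B² (A(B) = B + (2*B)*B = B + 2*B²)
h(G) = -⅖ + 6*G (h(G) = -⅖ + (-2*(1 + 2*(-2)))*G = -⅖ + (-2*(1 - 4))*G = -⅖ + (-2*(-3))*G = -⅖ + 6*G)
h(-13)/(-3409) = (-⅖ + 6*(-13))/(-3409) = (-⅖ - 78)*(-1/3409) = -392/5*(-1/3409) = 56/2435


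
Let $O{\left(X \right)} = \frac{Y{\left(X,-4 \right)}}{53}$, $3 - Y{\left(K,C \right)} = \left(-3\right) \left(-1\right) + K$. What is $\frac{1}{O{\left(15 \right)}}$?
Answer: $- \frac{53}{15} \approx -3.5333$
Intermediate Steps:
$Y{\left(K,C \right)} = - K$ ($Y{\left(K,C \right)} = 3 - \left(\left(-3\right) \left(-1\right) + K\right) = 3 - \left(3 + K\right) = - K$)
$O{\left(X \right)} = - \frac{X}{53}$ ($O{\left(X \right)} = \frac{\left(-1\right) X}{53} = - X \frac{1}{53} = - \frac{X}{53}$)
$\frac{1}{O{\left(15 \right)}} = \frac{1}{\left(- \frac{1}{53}\right) 15} = \frac{1}{- \frac{15}{53}} = - \frac{53}{15}$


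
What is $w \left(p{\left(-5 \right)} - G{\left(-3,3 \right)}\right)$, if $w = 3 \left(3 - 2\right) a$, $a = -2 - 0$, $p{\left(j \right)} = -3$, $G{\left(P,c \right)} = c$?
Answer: $36$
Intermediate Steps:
$a = -2$ ($a = -2 + 0 = -2$)
$w = -6$ ($w = 3 \left(3 - 2\right) \left(-2\right) = 3 \cdot 1 \left(-2\right) = 3 \left(-2\right) = -6$)
$w \left(p{\left(-5 \right)} - G{\left(-3,3 \right)}\right) = - 6 \left(-3 - 3\right) = \left(-6\right) \left(-6\right) = 36$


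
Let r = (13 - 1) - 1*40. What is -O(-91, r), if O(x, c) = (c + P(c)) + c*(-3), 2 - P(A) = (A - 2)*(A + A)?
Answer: 1622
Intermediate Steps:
r = -28 (r = 12 - 40 = -28)
P(A) = 2 - 2*A*(-2 + A) (P(A) = 2 - (A - 2)*(A + A) = 2 - (-2 + A)*2*A = 2 - 2*A*(-2 + A))
O(x, c) = 2 - 2*c² + 2*c (O(x, c) = (c + (2 - 2*c² + 4*c)) + c*(-3) = (2 - 2*c² + 5*c) - 3*c = 2 - 2*c² + 2*c)
-O(-91, r) = -(2 - 2*(-28)² + 2*(-28)) = -(2 - 2*784 - 56) = -(2 - 1568 - 56) = -1*(-1622) = 1622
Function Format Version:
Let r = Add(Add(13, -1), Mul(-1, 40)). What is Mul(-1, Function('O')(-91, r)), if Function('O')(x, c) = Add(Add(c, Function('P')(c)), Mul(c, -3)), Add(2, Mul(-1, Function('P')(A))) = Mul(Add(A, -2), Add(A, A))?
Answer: 1622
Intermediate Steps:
r = -28 (r = Add(12, -40) = -28)
Function('P')(A) = Add(2, Mul(-2, A, Add(-2, A))) (Function('P')(A) = Add(2, Mul(-1, Mul(Add(A, -2), Add(A, A)))) = Add(2, Mul(-1, Mul(Add(-2, A), Mul(2, A)))) = Add(2, Mul(-1, Mul(2, A, Add(-2, A)))) = Add(2, Mul(-2, A, Add(-2, A))))
Function('O')(x, c) = Add(2, Mul(-2, Pow(c, 2)), Mul(2, c)) (Function('O')(x, c) = Add(Add(c, Add(2, Mul(-2, Pow(c, 2)), Mul(4, c))), Mul(c, -3)) = Add(Add(2, Mul(-2, Pow(c, 2)), Mul(5, c)), Mul(-3, c)) = Add(2, Mul(-2, Pow(c, 2)), Mul(2, c)))
Mul(-1, Function('O')(-91, r)) = Mul(-1, Add(2, Mul(-2, Pow(-28, 2)), Mul(2, -28))) = Mul(-1, Add(2, Mul(-2, 784), -56)) = Mul(-1, Add(2, -1568, -56)) = Mul(-1, -1622) = 1622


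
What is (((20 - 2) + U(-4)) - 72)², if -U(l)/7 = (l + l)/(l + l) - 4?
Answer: 1089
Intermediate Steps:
U(l) = 21 (U(l) = -7*((l + l)/(l + l) - 4) = -7*((2*l)/((2*l)) - 4) = -7*((2*l)*(1/(2*l)) - 4) = -7*(1 - 4) = -7*(-3) = 21)
(((20 - 2) + U(-4)) - 72)² = (((20 - 2) + 21) - 72)² = ((18 + 21) - 72)² = (39 - 72)² = (-33)² = 1089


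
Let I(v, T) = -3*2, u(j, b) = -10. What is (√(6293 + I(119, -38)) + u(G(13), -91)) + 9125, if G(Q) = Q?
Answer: 9115 + √6287 ≈ 9194.3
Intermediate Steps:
I(v, T) = -6
(√(6293 + I(119, -38)) + u(G(13), -91)) + 9125 = (√(6293 - 6) - 10) + 9125 = (√6287 - 10) + 9125 = (-10 + √6287) + 9125 = 9115 + √6287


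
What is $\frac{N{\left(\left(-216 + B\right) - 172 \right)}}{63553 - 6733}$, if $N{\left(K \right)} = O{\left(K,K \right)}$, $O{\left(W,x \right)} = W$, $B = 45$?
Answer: $- \frac{343}{56820} \approx -0.0060366$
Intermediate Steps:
$N{\left(K \right)} = K$
$\frac{N{\left(\left(-216 + B\right) - 172 \right)}}{63553 - 6733} = \frac{\left(-216 + 45\right) - 172}{63553 - 6733} = \frac{-171 - 172}{63553 - 6733} = - \frac{343}{56820}$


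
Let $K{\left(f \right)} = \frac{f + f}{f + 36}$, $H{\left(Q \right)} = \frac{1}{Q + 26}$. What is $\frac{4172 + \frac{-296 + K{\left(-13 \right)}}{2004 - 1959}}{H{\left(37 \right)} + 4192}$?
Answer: $\frac{30178302}{30371155} \approx 0.99365$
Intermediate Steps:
$H{\left(Q \right)} = \frac{1}{26 + Q}$
$K{\left(f \right)} = \frac{2 f}{36 + f}$
$\frac{4172 + \frac{-296 + K{\left(-13 \right)}}{2004 - 1959}}{H{\left(37 \right)} + 4192} = \frac{4172 + \frac{-296 + 2 \left(-13\right) \frac{1}{36 - 13}}{2004 - 1959}}{\frac{1}{26 + 37} + 4192} = \frac{4172 + \frac{-296 + 2 \left(-13\right) \frac{1}{23}}{45}}{\frac{1}{63} + 4192} = \frac{4172 + \left(-296 + 2 \left(-13\right) \frac{1}{23}\right) \frac{1}{45}}{\frac{1}{63} + 4192} = \frac{4172 + \left(-296 - \frac{26}{23}\right) \frac{1}{45}}{\frac{264097}{63}} = \left(4172 - \frac{2278}{345}\right) \frac{63}{264097} = \frac{1437062}{345} \cdot \frac{63}{264097} = \frac{30178302}{30371155}$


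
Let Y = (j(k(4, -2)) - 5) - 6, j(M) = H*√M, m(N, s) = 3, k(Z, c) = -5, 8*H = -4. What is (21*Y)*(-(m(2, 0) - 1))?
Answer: 462 + 21*I*√5 ≈ 462.0 + 46.957*I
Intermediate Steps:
H = -½ (H = (⅛)*(-4) = -½ ≈ -0.50000)
j(M) = -√M/2
Y = -11 - I*√5/2 (Y = (-I*√5/2 - 5) - 6 = (-5 - I*√5/2) - 6 = -11 - I*√5/2 ≈ -11.0 - 1.118*I)
(21*Y)*(-(m(2, 0) - 1)) = (21*(-11 - I*√5/2))*(-(3 - 1)) = (-231 - 21*I*√5/2)*(-1*2) = (-231 - 21*I*√5/2)*(-2) = 462 + 21*I*√5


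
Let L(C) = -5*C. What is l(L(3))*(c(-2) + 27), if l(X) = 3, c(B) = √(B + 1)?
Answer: 81 + 3*I ≈ 81.0 + 3.0*I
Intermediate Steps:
c(B) = √(1 + B)
l(L(3))*(c(-2) + 27) = 3*(√(1 - 2) + 27) = 3*(√(-1) + 27) = 3*(I + 27) = 3*(27 + I) = 81 + 3*I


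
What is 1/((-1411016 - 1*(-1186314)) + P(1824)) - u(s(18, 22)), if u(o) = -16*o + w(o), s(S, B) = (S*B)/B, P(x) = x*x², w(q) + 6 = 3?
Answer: 1765840240903/6068179522 ≈ 291.00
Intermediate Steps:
w(q) = -3 (w(q) = -6 + 3 = -3)
P(x) = x³
s(S, B) = S (s(S, B) = (B*S)/B = S)
u(o) = -3 - 16*o (u(o) = -16*o - 3 = -3 - 16*o)
1/((-1411016 - 1*(-1186314)) + P(1824)) - u(s(18, 22)) = 1/((-1411016 - 1*(-1186314)) + 1824³) - (-3 - 16*18) = 1/((-1411016 + 1186314) + 6068404224) - (-3 - 288) = 1/(-224702 + 6068404224) - 1*(-291) = 1/6068179522 + 291 = 1765840240903/6068179522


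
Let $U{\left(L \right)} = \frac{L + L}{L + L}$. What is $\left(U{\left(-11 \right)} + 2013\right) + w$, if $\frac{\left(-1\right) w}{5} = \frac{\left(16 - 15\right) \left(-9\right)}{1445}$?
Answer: $\frac{582055}{289} \approx 2014.0$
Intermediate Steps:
$U{\left(L \right)} = 1$ ($U{\left(L \right)} = \frac{2 L}{2 L} = 2 L \frac{1}{2 L} = 1$)
$w = \frac{9}{289}$ ($w = - 5 \frac{\left(16 - 15\right) \left(-9\right)}{1445} = - 5 \cdot 1 \left(-9\right) \frac{1}{1445} = - 5 \left(\left(-9\right) \frac{1}{1445}\right) = \left(-5\right) \left(- \frac{9}{1445}\right) = \frac{9}{289} \approx 0.031142$)
$\left(U{\left(-11 \right)} + 2013\right) + w = \left(1 + 2013\right) + \frac{9}{289} = 2014 + \frac{9}{289} = \frac{582055}{289}$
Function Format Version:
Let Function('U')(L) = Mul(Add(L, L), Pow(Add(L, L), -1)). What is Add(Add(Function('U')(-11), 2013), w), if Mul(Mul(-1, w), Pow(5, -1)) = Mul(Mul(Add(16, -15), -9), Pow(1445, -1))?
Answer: Rational(582055, 289) ≈ 2014.0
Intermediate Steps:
Function('U')(L) = 1 (Function('U')(L) = Mul(Mul(2, L), Pow(Mul(2, L), -1)) = Mul(Mul(2, L), Mul(Rational(1, 2), Pow(L, -1))) = 1)
w = Rational(9, 289) (w = Mul(-5, Mul(Mul(Add(16, -15), -9), Pow(1445, -1))) = Mul(-5, Mul(Mul(1, -9), Rational(1, 1445))) = Mul(-5, Mul(-9, Rational(1, 1445))) = Mul(-5, Rational(-9, 1445)) = Rational(9, 289) ≈ 0.031142)
Add(Add(Function('U')(-11), 2013), w) = Add(Add(1, 2013), Rational(9, 289)) = Add(2014, Rational(9, 289)) = Rational(582055, 289)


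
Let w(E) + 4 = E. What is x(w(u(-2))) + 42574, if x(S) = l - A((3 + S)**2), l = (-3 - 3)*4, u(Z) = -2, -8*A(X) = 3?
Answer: 340403/8 ≈ 42550.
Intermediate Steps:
A(X) = -3/8 (A(X) = -1/8*3 = -3/8)
l = -24 (l = -6*4 = -24)
w(E) = -4 + E
x(S) = -189/8 (x(S) = -24 - 1*(-3/8) = -24 + 3/8 = -189/8)
x(w(u(-2))) + 42574 = -189/8 + 42574 = 340403/8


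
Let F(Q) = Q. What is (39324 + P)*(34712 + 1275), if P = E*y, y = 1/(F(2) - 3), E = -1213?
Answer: 1458805019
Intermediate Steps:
y = -1 (y = 1/(2 - 3) = 1/(-1) = -1)
P = 1213 (P = -1213*(-1) = 1213)
(39324 + P)*(34712 + 1275) = (39324 + 1213)*(34712 + 1275) = 40537*35987 = 1458805019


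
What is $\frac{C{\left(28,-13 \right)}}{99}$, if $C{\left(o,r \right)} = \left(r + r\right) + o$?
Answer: $\frac{2}{99} \approx 0.020202$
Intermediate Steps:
$C{\left(o,r \right)} = o + 2 r$ ($C{\left(o,r \right)} = 2 r + o = o + 2 r$)
$\frac{C{\left(28,-13 \right)}}{99} = \frac{28 + 2 \left(-13\right)}{99} = \left(28 - 26\right) \frac{1}{99} = 2 \cdot \frac{1}{99} = \frac{2}{99}$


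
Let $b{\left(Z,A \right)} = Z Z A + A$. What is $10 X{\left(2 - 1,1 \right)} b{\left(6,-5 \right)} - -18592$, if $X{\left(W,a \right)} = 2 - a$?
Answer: $16742$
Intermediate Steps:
$b{\left(Z,A \right)} = A + A Z^{2}$ ($b{\left(Z,A \right)} = Z^{2} A + A = A Z^{2} + A = A + A Z^{2}$)
$10 X{\left(2 - 1,1 \right)} b{\left(6,-5 \right)} - -18592 = 10 \left(2 - 1\right) \left(- 5 \left(1 + 6^{2}\right)\right) - -18592 = 10 \left(2 - 1\right) \left(- 5 \left(1 + 36\right)\right) + 18592 = 10 \cdot 1 \left(\left(-5\right) 37\right) + 18592 = 10 \left(-185\right) + 18592 = -1850 + 18592 = 16742$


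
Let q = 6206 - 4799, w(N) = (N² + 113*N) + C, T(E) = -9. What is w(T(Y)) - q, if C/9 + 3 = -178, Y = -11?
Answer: -3972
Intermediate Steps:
C = -1629 (C = -27 + 9*(-178) = -27 - 1602 = -1629)
w(N) = -1629 + N² + 113*N (w(N) = (N² + 113*N) - 1629 = -1629 + N² + 113*N)
q = 1407
w(T(Y)) - q = (-1629 + (-9)² + 113*(-9)) - 1*1407 = (-1629 + 81 - 1017) - 1407 = -2565 - 1407 = -3972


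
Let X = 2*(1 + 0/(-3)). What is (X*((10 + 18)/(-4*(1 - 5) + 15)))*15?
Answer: 840/31 ≈ 27.097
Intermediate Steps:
X = 2 (X = 2*(1 + 0*(-1/3)) = 2*(1 + 0) = 2*1 = 2)
(X*((10 + 18)/(-4*(1 - 5) + 15)))*15 = (2*((10 + 18)/(-4*(1 - 5) + 15)))*15 = (2*(28/(-4*(-4) + 15)))*15 = (2*(28/(16 + 15)))*15 = (2*(28/31))*15 = (56/31)*15 = 840/31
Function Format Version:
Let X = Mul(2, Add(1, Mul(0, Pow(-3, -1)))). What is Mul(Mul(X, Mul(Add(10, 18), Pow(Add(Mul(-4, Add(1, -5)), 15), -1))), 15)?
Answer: Rational(840, 31) ≈ 27.097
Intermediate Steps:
X = 2 (X = Mul(2, Add(1, Mul(0, Rational(-1, 3)))) = Mul(2, Add(1, 0)) = Mul(2, 1) = 2)
Mul(Mul(X, Mul(Add(10, 18), Pow(Add(Mul(-4, Add(1, -5)), 15), -1))), 15) = Mul(Mul(2, Mul(Add(10, 18), Pow(Add(Mul(-4, Add(1, -5)), 15), -1))), 15) = Mul(Mul(2, Mul(28, Pow(Add(Mul(-4, -4), 15), -1))), 15) = Mul(Mul(2, Mul(28, Pow(Add(16, 15), -1))), 15) = Mul(Mul(2, Mul(28, Pow(31, -1))), 15) = Mul(Mul(2, Mul(28, Rational(1, 31))), 15) = Mul(Mul(2, Rational(28, 31)), 15) = Mul(Rational(56, 31), 15) = Rational(840, 31)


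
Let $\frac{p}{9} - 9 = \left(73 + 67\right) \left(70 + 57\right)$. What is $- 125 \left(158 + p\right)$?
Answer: $-20032375$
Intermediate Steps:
$p = 160101$ ($p = 81 + 9 \left(73 + 67\right) \left(70 + 57\right) = 81 + 9 \cdot 140 \cdot 127 = 81 + 9 \cdot 17780 = 81 + 160020 = 160101$)
$- 125 \left(158 + p\right) = - 125 \left(158 + 160101\right) = \left(-125\right) 160259 = -20032375$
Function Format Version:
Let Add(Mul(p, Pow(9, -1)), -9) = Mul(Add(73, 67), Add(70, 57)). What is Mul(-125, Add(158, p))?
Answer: -20032375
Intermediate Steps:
p = 160101 (p = Add(81, Mul(9, Mul(Add(73, 67), Add(70, 57)))) = Add(81, Mul(9, Mul(140, 127))) = Add(81, Mul(9, 17780)) = Add(81, 160020) = 160101)
Mul(-125, Add(158, p)) = Mul(-125, Add(158, 160101)) = Mul(-125, 160259) = -20032375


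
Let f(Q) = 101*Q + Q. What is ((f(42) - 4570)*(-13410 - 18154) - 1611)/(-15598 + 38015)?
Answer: 9025693/22417 ≈ 402.63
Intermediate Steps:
f(Q) = 102*Q
((f(42) - 4570)*(-13410 - 18154) - 1611)/(-15598 + 38015) = ((102*42 - 4570)*(-13410 - 18154) - 1611)/(-15598 + 38015) = ((4284 - 4570)*(-31564) - 1611)/22417 = (-286*(-31564) - 1611)*(1/22417) = (9027304 - 1611)*(1/22417) = 9025693*(1/22417) = 9025693/22417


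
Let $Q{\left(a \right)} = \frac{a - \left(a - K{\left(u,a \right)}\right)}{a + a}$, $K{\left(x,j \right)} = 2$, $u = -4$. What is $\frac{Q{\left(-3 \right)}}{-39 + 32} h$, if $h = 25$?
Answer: $\frac{25}{21} \approx 1.1905$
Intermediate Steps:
$Q{\left(a \right)} = \frac{1}{a}$ ($Q{\left(a \right)} = \frac{a - \left(-2 + a\right)}{a + a} = \frac{2}{2 a} = 2 \frac{1}{2 a} = \frac{1}{a}$)
$\frac{Q{\left(-3 \right)}}{-39 + 32} h = \frac{1}{\left(-3\right) \left(-39 + 32\right)} 25 = - \frac{1}{3 \left(-7\right)} 25 = \left(- \frac{1}{3}\right) \left(- \frac{1}{7}\right) 25 = \frac{1}{21} \cdot 25 = \frac{25}{21}$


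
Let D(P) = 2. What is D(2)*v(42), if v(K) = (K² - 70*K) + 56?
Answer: -2240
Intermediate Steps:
v(K) = 56 + K² - 70*K
D(2)*v(42) = 2*(56 + 42² - 70*42) = 2*(56 + 1764 - 2940) = 2*(-1120) = -2240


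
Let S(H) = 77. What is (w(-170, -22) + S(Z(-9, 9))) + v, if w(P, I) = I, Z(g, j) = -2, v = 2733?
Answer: 2788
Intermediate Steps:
(w(-170, -22) + S(Z(-9, 9))) + v = (-22 + 77) + 2733 = 55 + 2733 = 2788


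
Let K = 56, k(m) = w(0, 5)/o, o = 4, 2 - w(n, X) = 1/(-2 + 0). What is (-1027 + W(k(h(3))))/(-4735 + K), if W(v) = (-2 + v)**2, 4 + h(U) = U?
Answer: 65607/299456 ≈ 0.21909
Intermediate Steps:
w(n, X) = 5/2 (w(n, X) = 2 - 1/(-2 + 0) = 2 - 1/(-2) = 2 - 1*(-1/2) = 2 + 1/2 = 5/2)
h(U) = -4 + U
k(m) = 5/8 (k(m) = (5/2)/4 = (5/2)*(1/4) = 5/8)
(-1027 + W(k(h(3))))/(-4735 + K) = (-1027 + (-2 + 5/8)**2)/(-4735 + 56) = (-1027 + (-11/8)**2)/(-4679) = (-1027 + 121/64)*(-1/4679) = -65607/64*(-1/4679) = 65607/299456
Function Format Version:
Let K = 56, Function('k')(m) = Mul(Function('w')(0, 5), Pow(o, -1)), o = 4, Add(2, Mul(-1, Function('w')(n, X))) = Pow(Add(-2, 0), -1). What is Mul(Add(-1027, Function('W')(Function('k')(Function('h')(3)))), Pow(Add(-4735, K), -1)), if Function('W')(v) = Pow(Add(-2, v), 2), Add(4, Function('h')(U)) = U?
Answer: Rational(65607, 299456) ≈ 0.21909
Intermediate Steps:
Function('w')(n, X) = Rational(5, 2) (Function('w')(n, X) = Add(2, Mul(-1, Pow(Add(-2, 0), -1))) = Add(2, Mul(-1, Pow(-2, -1))) = Add(2, Mul(-1, Rational(-1, 2))) = Add(2, Rational(1, 2)) = Rational(5, 2))
Function('h')(U) = Add(-4, U)
Function('k')(m) = Rational(5, 8) (Function('k')(m) = Mul(Rational(5, 2), Pow(4, -1)) = Mul(Rational(5, 2), Rational(1, 4)) = Rational(5, 8))
Mul(Add(-1027, Function('W')(Function('k')(Function('h')(3)))), Pow(Add(-4735, K), -1)) = Mul(Add(-1027, Pow(Add(-2, Rational(5, 8)), 2)), Pow(Add(-4735, 56), -1)) = Mul(Add(-1027, Pow(Rational(-11, 8), 2)), Pow(-4679, -1)) = Mul(Add(-1027, Rational(121, 64)), Rational(-1, 4679)) = Mul(Rational(-65607, 64), Rational(-1, 4679)) = Rational(65607, 299456)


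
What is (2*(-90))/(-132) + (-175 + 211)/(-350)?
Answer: 2427/1925 ≈ 1.2608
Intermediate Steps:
(2*(-90))/(-132) + (-175 + 211)/(-350) = -180*(-1/132) + 36*(-1/350) = 15/11 - 18/175 = 2427/1925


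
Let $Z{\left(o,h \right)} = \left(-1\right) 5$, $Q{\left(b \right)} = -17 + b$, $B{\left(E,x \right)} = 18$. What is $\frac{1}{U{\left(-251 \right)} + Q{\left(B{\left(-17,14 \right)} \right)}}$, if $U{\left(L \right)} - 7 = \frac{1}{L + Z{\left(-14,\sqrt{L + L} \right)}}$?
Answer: $\frac{256}{2047} \approx 0.12506$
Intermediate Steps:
$Z{\left(o,h \right)} = -5$
$U{\left(L \right)} = 7 + \frac{1}{-5 + L}$ ($U{\left(L \right)} = 7 + \frac{1}{L - 5} = 7 + \frac{1}{-5 + L}$)
$\frac{1}{U{\left(-251 \right)} + Q{\left(B{\left(-17,14 \right)} \right)}} = \frac{1}{\frac{-34 + 7 \left(-251\right)}{-5 - 251} + \left(-17 + 18\right)} = \frac{1}{\frac{-34 - 1757}{-256} + 1} = \frac{1}{\left(- \frac{1}{256}\right) \left(-1791\right) + 1} = \frac{1}{\frac{1791}{256} + 1} = \frac{1}{\frac{2047}{256}} = \frac{256}{2047}$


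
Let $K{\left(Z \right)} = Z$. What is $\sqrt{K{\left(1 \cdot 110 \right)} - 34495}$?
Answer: $23 i \sqrt{65} \approx 185.43 i$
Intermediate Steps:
$\sqrt{K{\left(1 \cdot 110 \right)} - 34495} = \sqrt{1 \cdot 110 - 34495} = \sqrt{110 - 34495} = \sqrt{-34385} = 23 i \sqrt{65}$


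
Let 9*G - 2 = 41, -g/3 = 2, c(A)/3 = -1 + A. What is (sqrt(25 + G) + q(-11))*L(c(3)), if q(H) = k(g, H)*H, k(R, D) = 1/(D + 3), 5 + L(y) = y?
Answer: 11/8 + 2*sqrt(67)/3 ≈ 6.8319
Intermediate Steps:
c(A) = -3 + 3*A (c(A) = 3*(-1 + A) = -3 + 3*A)
L(y) = -5 + y
g = -6 (g = -3*2 = -6)
k(R, D) = 1/(3 + D)
G = 43/9 (G = 2/9 + (1/9)*41 = 2/9 + 41/9 = 43/9 ≈ 4.7778)
q(H) = H/(3 + H)
(sqrt(25 + G) + q(-11))*L(c(3)) = (sqrt(25 + 43/9) - 11/(3 - 11))*(-5 + (-3 + 3*3)) = (sqrt(268/9) - 11/(-8))*(-5 + (-3 + 9)) = (2*sqrt(67)/3 - 11*(-1/8))*(-5 + 6) = (2*sqrt(67)/3 + 11/8)*1 = (11/8 + 2*sqrt(67)/3)*1 = 11/8 + 2*sqrt(67)/3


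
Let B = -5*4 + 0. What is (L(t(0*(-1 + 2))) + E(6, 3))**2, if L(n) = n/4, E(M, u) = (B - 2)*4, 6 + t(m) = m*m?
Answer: 32041/4 ≈ 8010.3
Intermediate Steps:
t(m) = -6 + m**2 (t(m) = -6 + m*m = -6 + m**2)
B = -20 (B = -20 + 0 = -20)
E(M, u) = -88 (E(M, u) = (-20 - 2)*4 = -22*4 = -88)
L(n) = n/4 (L(n) = n*(1/4) = n/4)
(L(t(0*(-1 + 2))) + E(6, 3))**2 = ((-6 + (0*(-1 + 2))**2)/4 - 88)**2 = ((-6 + (0*1)**2)/4 - 88)**2 = ((-6 + 0**2)/4 - 88)**2 = ((-6 + 0)/4 - 88)**2 = ((1/4)*(-6) - 88)**2 = (-3/2 - 88)**2 = (-179/2)**2 = 32041/4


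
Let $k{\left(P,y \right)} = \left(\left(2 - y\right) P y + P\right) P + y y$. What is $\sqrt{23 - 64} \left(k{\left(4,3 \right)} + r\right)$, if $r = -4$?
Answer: $- 27 i \sqrt{41} \approx - 172.88 i$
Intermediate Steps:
$k{\left(P,y \right)} = y^{2} + P \left(P + P y \left(2 - y\right)\right)$ ($k{\left(P,y \right)} = \left(P \left(2 - y\right) y + P\right) P + y^{2} = \left(P y \left(2 - y\right) + P\right) P + y^{2} = \left(P + P y \left(2 - y\right)\right) P + y^{2} = P \left(P + P y \left(2 - y\right)\right) + y^{2} = y^{2} + P \left(P + P y \left(2 - y\right)\right)$)
$\sqrt{23 - 64} \left(k{\left(4,3 \right)} + r\right) = \sqrt{23 - 64} \left(\left(4^{2} + 3^{2} - 4^{2} \cdot 3^{2} + 2 \cdot 3 \cdot 4^{2}\right) - 4\right) = \sqrt{-41} \left(\left(16 + 9 - 16 \cdot 9 + 2 \cdot 3 \cdot 16\right) - 4\right) = i \sqrt{41} \left(\left(16 + 9 - 144 + 96\right) - 4\right) = i \sqrt{41} \left(-23 - 4\right) = i \sqrt{41} \left(-27\right) = - 27 i \sqrt{41}$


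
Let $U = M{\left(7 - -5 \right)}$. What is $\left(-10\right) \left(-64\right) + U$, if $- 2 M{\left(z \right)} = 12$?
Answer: $634$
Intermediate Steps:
$M{\left(z \right)} = -6$ ($M{\left(z \right)} = \left(- \frac{1}{2}\right) 12 = -6$)
$U = -6$
$\left(-10\right) \left(-64\right) + U = \left(-10\right) \left(-64\right) - 6 = 640 - 6 = 634$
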